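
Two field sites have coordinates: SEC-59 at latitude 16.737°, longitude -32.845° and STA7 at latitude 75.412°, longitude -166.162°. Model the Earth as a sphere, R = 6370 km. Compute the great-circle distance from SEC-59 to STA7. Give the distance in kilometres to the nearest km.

9283 km

Δφ = 58.6750°,  Δλ = -133.3170°
a = sin²(Δφ/2) + cos φ₁ cos φ₂ sin²(Δλ/2) = 0.443387
c = 2·arcsin(√a) = 1.457327 rad = 83.4987°
d = R·c = 6370 × 1.457327 = 9283.2 km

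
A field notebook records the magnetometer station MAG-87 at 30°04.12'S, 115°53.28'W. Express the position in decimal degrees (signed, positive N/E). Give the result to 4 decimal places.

-30.0687°, -115.8880°

lat: 30.0687° S → -30.0687°
lon: 115.8880° W → -115.8880°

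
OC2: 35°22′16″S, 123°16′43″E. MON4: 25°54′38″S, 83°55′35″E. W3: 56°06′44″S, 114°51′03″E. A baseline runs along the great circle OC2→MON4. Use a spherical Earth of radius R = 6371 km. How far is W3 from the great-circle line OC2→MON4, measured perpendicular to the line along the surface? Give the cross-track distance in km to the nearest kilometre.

OC2: φ = -35.37111°, λ = +123.27861°
MON4: φ = -25.91056°, λ = +83.92639°
W3: φ = -56.11222°, λ = +114.85083°
δ₁₃ = central angle OC2→W3 = 0.375619 rad  (haversine)
θ₁₃ = bearing OC2→W3 = 192.871°,  θ₁₂ = bearing OC2→MON4 = 274.642°
dₓₜ = R·arcsin(sin δ₁₃ · sin(θ₁₃ − θ₁₂)) = 6371·arcsin(0.36685·sin(-81.771°)) = -2367.225 km
|dₓₜ| = 2367.225 km

2367 km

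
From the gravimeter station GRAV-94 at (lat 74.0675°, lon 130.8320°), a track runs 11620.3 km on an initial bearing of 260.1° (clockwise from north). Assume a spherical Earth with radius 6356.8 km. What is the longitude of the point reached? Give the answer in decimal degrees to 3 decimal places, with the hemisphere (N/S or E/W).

δ = d/R = 11620.3/6356.8 = 1.828011 rad
φ₂ = arcsin(sin φ₁ cos δ + cos φ₁ sin δ cos θ)
   = arcsin(0.96159·-0.25439 + 0.27450·0.96710·-0.17193) = -16.87343°
λ₂ = λ₁ + atan2(sin θ sin δ cos φ₁, cos δ − sin φ₁ sin φ₂) = 46.23190°

46.232°E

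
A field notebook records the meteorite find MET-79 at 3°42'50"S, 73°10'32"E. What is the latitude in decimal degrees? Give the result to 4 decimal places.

3° + 42′/60 + 50″/3600 = 3 + 0.70000 + 0.01389 = 3.7139°

3.7139°S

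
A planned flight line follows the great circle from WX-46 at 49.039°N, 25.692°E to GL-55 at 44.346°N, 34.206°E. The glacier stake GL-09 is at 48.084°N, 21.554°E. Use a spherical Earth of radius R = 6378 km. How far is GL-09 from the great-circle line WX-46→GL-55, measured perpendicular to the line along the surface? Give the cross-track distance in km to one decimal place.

δ₁₃ = central angle WX-46→GL-09 = 0.050612 rad  (haversine)
θ₁₃ = bearing WX-46→GL-09 = 252.335°,  θ₁₂ = bearing WX-46→GL-55 = 125.623°
dₓₜ = R·arcsin(sin δ₁₃ · sin(θ₁₃ − θ₁₂)) = 6378·arcsin(0.05059·sin(126.711°)) = 258.740 km
|dₓₜ| = 258.740 km

258.7 km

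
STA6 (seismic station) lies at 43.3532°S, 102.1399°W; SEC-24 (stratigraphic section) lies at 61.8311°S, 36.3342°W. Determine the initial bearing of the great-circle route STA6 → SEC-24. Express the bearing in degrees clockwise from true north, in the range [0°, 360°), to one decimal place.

139.7°

Δλ = 65.8057°
y = sin Δλ · cos φ₂ = 0.430606
x = cos φ₁ sin φ₂ − sin φ₁ cos φ₂ cos Δλ = -0.508197
θ = atan2(y, x) = 139.7247° → 139.7247° (mod 360°)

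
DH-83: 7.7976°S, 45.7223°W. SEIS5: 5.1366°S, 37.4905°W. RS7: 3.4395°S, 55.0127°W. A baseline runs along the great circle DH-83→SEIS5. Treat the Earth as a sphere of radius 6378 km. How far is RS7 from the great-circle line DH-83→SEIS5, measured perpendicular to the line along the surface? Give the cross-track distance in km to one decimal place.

762.7 km

δ₁₃ = central angle DH-83→RS7 = 0.178359 rad  (haversine)
θ₁₃ = bearing DH-83→RS7 = 294.728°,  θ₁₂ = bearing DH-83→SEIS5 = 72.474°
dₓₜ = R·arcsin(sin δ₁₃ · sin(θ₁₃ − θ₁₂)) = 6378·arcsin(0.17742·sin(222.254°)) = -762.690 km
|dₓₜ| = 762.690 km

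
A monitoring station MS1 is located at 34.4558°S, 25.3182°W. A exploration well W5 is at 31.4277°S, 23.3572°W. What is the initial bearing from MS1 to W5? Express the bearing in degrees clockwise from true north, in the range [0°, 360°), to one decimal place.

Δλ = 1.9610°
y = sin Δλ · cos φ₂ = 0.029199
x = cos φ₁ sin φ₂ − sin φ₁ cos φ₂ cos Δλ = 0.052543
θ = atan2(y, x) = 29.0618° → 29.0618° (mod 360°)

29.1°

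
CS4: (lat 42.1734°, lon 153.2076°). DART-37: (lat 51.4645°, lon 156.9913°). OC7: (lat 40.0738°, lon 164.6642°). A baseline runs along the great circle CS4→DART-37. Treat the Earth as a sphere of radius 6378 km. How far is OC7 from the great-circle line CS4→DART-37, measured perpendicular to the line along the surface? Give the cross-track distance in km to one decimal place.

985.0 km

δ₁₃ = central angle CS4→OC7 = 0.154886 rad  (haversine)
θ₁₃ = bearing CS4→OC7 = 99.854°,  θ₁₂ = bearing CS4→DART-37 = 14.209°
dₓₜ = R·arcsin(sin δ₁₃ · sin(θ₁₃ − θ₁₂)) = 6378·arcsin(0.15427·sin(85.645°)) = 984.986 km
|dₓₜ| = 984.986 km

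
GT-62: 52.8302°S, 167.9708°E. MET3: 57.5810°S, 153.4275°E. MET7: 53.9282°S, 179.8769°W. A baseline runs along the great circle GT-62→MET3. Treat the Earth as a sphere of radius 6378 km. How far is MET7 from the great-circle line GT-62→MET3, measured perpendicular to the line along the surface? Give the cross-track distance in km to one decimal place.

615.4 km

δ₁₃ = central angle GT-62→MET7 = 0.127799 rad  (haversine)
θ₁₃ = bearing GT-62→MET7 = 103.465°,  θ₁₂ = bearing GT-62→MET3 = 234.363°
dₓₜ = R·arcsin(sin δ₁₃ · sin(θ₁₃ − θ₁₂)) = 6378·arcsin(0.12745·sin(-130.899°)) = -615.388 km
|dₓₜ| = 615.388 km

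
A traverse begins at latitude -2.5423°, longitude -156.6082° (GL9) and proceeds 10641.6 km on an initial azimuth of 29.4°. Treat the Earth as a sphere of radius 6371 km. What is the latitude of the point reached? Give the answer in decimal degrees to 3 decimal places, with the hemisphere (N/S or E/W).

δ = d/R = 10641.6/6371 = 1.670319 rad
φ₂ = arcsin(sin φ₁ cos δ + cos φ₁ sin δ cos θ)
   = arcsin(-0.04436·-0.09936 + 0.99902·0.99505·0.87121) = 60.51176°
λ₂ = λ₁ + atan2(sin θ sin δ cos φ₁, cos δ − sin φ₁ sin φ₂) = -59.51231°

60.512°N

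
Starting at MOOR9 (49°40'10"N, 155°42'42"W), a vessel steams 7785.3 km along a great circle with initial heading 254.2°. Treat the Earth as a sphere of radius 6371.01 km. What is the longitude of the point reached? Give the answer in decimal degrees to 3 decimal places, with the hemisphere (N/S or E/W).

139.006°E

MOOR9: φ = +49.66944°, λ = -155.71167°
δ = d/R = 7785.3/6371.01 = 1.221988 rad
φ₂ = arcsin(sin φ₁ cos δ + cos φ₁ sin δ cos θ)
   = arcsin(0.76232·0.34178 + 0.64720·0.93978·-0.27228) = 5.44776°
λ₂ = λ₁ + atan2(sin θ sin δ cos φ₁, cos δ − sin φ₁ sin φ₂) = 139.00632°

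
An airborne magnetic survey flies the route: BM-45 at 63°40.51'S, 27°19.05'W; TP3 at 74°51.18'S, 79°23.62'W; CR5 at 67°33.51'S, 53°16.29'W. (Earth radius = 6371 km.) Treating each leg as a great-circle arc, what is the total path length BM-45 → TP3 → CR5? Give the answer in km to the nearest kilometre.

3505 km

BM-45: φ = -63.67517°, λ = -27.31750°
TP3: φ = -74.85300°, λ = -79.39367°
CR5: φ = -67.55850°, λ = -53.27150°
BM-45→TP3: c = 0.358644 rad, d = 2284.92 km
TP3→CR5: c = 0.191509 rad, d = 1220.10 km
Total = 2284.92 + 1220.10 = 3505.02 km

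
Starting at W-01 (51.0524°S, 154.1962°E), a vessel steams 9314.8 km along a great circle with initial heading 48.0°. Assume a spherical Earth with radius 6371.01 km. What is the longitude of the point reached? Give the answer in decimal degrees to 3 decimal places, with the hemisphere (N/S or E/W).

δ = d/R = 9314.8/6371.01 = 1.462060 rad
φ₂ = arcsin(sin φ₁ cos δ + cos φ₁ sin δ cos θ)
   = arcsin(-0.77772·0.10852 + 0.62861·0.99409·0.66913) = 19.49580°
λ₂ = λ₁ + atan2(sin θ sin δ cos φ₁, cos δ − sin φ₁ sin φ₂) = -154.20432°

154.204°W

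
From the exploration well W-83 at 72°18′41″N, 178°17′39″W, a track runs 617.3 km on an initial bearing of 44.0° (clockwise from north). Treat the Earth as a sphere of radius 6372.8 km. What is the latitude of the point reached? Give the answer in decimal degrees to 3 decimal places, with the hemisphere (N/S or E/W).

75.788°N

W-83: φ = +72.31139°, λ = -178.29417°
δ = d/R = 617.3/6372.8 = 0.096865 rad
φ₂ = arcsin(sin φ₁ cos δ + cos φ₁ sin δ cos θ)
   = arcsin(0.95272·0.99531 + 0.30384·0.09671·0.71934) = 75.78804°
λ₂ = λ₁ + atan2(sin θ sin δ cos φ₁, cos δ − sin φ₁ sin φ₂) = -162.41282°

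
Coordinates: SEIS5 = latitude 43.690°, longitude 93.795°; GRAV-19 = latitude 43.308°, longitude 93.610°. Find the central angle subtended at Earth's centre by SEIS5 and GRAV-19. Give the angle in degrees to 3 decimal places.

Δφ = -0.3820°,  Δλ = -0.1850°
a = sin²(Δφ/2) + cos φ₁ cos φ₂ sin²(Δλ/2) = 0.000012
c = 2·arcsin(√a) = 0.007067 rad = 0.4049°

0.405°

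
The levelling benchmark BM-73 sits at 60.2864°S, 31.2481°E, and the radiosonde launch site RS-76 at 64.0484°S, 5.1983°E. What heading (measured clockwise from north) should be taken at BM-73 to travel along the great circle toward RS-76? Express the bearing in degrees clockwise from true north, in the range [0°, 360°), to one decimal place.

241.5°

Δλ = -26.0498°
y = sin Δλ · cos φ₂ = -0.192178
x = cos φ₁ sin φ₂ − sin φ₁ cos φ₂ cos Δλ = -0.104223
θ = atan2(y, x) = -118.4720° → 241.5280° (mod 360°)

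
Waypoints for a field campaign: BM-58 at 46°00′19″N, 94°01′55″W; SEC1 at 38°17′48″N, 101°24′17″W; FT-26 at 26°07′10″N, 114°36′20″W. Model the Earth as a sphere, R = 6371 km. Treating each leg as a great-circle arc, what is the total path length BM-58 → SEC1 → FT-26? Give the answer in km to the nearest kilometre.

2883 km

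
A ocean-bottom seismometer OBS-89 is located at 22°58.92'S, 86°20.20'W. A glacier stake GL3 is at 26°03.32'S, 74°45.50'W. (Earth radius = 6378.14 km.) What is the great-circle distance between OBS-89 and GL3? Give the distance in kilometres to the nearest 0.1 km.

OBS-89: φ = -22.98200°, λ = -86.33667°
GL3: φ = -26.05533°, λ = -74.75833°
Δφ = -3.0733°,  Δλ = 11.5783°
a = sin²(Δφ/2) + cos φ₁ cos φ₂ sin²(Δλ/2) = 0.009134
c = 2·arcsin(√a) = 0.191436 rad = 10.9685°
d = R·c = 6378.14 × 0.191436 = 1221.0 km

1221.0 km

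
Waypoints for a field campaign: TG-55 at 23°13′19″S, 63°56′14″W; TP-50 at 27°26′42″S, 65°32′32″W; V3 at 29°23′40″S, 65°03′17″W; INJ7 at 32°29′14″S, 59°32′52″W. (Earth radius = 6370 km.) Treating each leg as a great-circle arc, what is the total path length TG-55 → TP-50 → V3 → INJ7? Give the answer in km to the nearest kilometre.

TG-55: φ = -23.22194°, λ = -63.93722°
TP-50: φ = -27.44500°, λ = -65.54222°
V3: φ = -29.39444°, λ = -65.05472°
INJ7: φ = -32.48722°, λ = -59.54778°
TG-55→TP-50: c = 0.077930 rad, d = 496.42 km
TP-50→V3: c = 0.034837 rad, d = 221.91 km
V3→INJ7: c = 0.098513 rad, d = 627.53 km
Total = 496.42 + 221.91 + 627.53 = 1345.86 km

1346 km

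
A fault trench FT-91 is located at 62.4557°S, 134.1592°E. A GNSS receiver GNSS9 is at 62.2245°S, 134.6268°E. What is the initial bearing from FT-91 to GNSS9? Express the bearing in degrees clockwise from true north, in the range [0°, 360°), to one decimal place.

Δλ = 0.4676°
y = sin Δλ · cos φ₂ = 0.003803
x = cos φ₁ sin φ₂ − sin φ₁ cos φ₂ cos Δλ = 0.004021
θ = atan2(y, x) = 43.4019° → 43.4019° (mod 360°)

43.4°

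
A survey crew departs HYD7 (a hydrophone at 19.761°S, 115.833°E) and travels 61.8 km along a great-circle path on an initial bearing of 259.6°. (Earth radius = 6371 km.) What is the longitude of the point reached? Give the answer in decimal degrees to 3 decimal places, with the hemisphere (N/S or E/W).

115.252°E

δ = d/R = 61.8/6371 = 0.009700 rad
φ₂ = arcsin(sin φ₁ cos δ + cos φ₁ sin δ cos θ)
   = arcsin(-0.33810·0.99995 + 0.94111·0.00970·-0.18052) = -19.86039°
λ₂ = λ₁ + atan2(sin θ sin δ cos φ₁, cos δ − sin φ₁ sin φ₂) = 115.25178°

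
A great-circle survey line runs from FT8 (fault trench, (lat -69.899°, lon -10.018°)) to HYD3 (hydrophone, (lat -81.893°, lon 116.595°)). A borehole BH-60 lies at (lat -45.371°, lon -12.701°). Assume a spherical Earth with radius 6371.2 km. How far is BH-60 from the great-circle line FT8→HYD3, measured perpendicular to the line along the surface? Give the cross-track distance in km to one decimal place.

δ₁₃ = central angle FT8→BH-60 = 0.428731 rad  (haversine)
θ₁₃ = bearing FT8→BH-60 = 355.463°,  θ₁₂ = bearing FT8→HYD3 = 164.890°
dₓₜ = R·arcsin(sin δ₁₃ · sin(θ₁₃ − θ₁₂)) = 6371.2·arcsin(0.41572·sin(190.573°)) = -486.472 km
|dₓₜ| = 486.472 km

486.5 km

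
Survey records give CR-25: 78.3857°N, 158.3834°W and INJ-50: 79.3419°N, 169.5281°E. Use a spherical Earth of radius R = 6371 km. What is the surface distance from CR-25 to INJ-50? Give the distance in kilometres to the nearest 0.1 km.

688.1 km

Δφ = 0.9562°,  Δλ = -32.0885°
a = sin²(Δφ/2) + cos φ₁ cos φ₂ sin²(Δλ/2) = 0.002914
c = 2·arcsin(√a) = 0.108012 rad = 6.1886°
d = R·c = 6371 × 0.108012 = 688.1 km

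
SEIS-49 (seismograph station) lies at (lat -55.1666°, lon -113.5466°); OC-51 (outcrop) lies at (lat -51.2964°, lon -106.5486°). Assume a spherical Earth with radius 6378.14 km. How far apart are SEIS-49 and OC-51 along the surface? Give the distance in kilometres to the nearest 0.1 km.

634.3 km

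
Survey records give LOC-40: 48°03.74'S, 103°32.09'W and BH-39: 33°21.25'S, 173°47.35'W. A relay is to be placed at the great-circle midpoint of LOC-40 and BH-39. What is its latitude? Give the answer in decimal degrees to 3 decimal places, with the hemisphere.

LOC-40: φ = -48.06233°, λ = -103.53483°
BH-39: φ = -33.35417°, λ = -173.78917°
Bx = cos φ₂ cos Δλ = 0.282198,  By = cos φ₂ sin Δλ = -0.786174
φₘ = atan2(sin φ₁ + sin φ₂, √((cos φ₁ + Bx)² + By²)) = -46.36390°
λₘ = λ₁ + atan2(By, cos φ₁ + Bx) = -143.12896°

46.364°S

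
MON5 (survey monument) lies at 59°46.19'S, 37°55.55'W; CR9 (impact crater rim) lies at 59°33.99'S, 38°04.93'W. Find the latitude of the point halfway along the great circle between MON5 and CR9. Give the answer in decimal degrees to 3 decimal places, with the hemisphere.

MON5: φ = -59.76983°, λ = -37.92583°
CR9: φ = -59.56650°, λ = -38.08217°
Bx = cos φ₂ cos Δλ = 0.506536,  By = cos φ₂ sin Δλ = -0.001382
φₘ = atan2(sin φ₁ + sin φ₂, √((cos φ₁ + Bx)² + By²)) = -59.66819°
λₘ = λ₁ + atan2(By, cos φ₁ + Bx) = -38.00424°

59.668°S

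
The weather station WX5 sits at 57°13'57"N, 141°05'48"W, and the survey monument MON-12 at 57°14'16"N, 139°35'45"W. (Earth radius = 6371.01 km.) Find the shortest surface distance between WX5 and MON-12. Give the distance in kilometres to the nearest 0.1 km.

WX5: φ = +57.23250°, λ = -141.09667°
MON-12: φ = +57.23778°, λ = -139.59583°
Δφ = 0.0053°,  Δλ = 1.5008°
a = sin²(Δφ/2) + cos φ₁ cos φ₂ sin²(Δλ/2) = 0.000050
c = 2·arcsin(√a) = 0.014176 rad = 0.8122°
d = R·c = 6371.01 × 0.014176 = 90.3 km

90.3 km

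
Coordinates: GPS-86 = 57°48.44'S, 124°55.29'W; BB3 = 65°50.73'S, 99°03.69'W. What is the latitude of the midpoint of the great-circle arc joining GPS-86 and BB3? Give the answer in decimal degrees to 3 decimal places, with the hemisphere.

62.424°S

GPS-86: φ = -57.80733°, λ = -124.92150°
BB3: φ = -65.84550°, λ = -99.06150°
Bx = cos φ₂ cos Δλ = 0.368222,  By = cos φ₂ sin Δλ = 0.178482
φₘ = atan2(sin φ₁ + sin φ₂, √((cos φ₁ + Bx)² + By²)) = -62.42383°
λₘ = λ₁ + atan2(By, cos φ₁ + Bx) = -113.71656°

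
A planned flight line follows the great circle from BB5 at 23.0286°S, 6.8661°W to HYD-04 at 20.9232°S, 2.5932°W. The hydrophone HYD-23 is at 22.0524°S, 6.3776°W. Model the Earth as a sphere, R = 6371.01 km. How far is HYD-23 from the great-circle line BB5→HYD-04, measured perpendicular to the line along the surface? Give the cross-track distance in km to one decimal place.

73.5 km

δ₁₃ = central angle BB5→HYD-23 = 0.018770 rad  (haversine)
θ₁₃ = bearing BB5→HYD-23 = 24.900°,  θ₁₂ = bearing BB5→HYD-04 = 62.829°
dₓₜ = R·arcsin(sin δ₁₃ · sin(θ₁₃ − θ₁₂)) = 6371.01·arcsin(0.01877·sin(-37.929°)) = -73.502 km
|dₓₜ| = 73.502 km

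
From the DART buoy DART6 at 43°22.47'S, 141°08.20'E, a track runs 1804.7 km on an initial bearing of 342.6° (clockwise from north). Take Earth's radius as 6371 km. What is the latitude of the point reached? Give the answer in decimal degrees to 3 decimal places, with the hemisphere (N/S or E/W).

DART6: φ = -43.37450°, λ = +141.13667°
δ = d/R = 1804.7/6371 = 0.283268 rad
φ₂ = arcsin(sin φ₁ cos δ + cos φ₁ sin δ cos θ)
   = arcsin(-0.68676·0.96015 + 0.72688·0.27949·0.95424) = -27.74464°
λ₂ = λ₁ + atan2(sin θ sin δ cos φ₁, cos δ − sin φ₁ sin φ₂) = 135.71771°

27.745°S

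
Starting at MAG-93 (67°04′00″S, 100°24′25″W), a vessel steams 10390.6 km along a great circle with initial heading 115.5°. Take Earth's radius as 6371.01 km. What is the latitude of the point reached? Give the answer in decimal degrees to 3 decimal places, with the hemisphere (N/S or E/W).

6.437°S

MAG-93: φ = -67.06667°, λ = -100.40694°
δ = d/R = 10390.6/6371.01 = 1.630919 rad
φ₂ = arcsin(sin φ₁ cos δ + cos φ₁ sin δ cos θ)
   = arcsin(-0.92096·-0.06009 + 0.38966·0.99819·-0.43051) = -6.43712°
λ₂ = λ₁ + atan2(sin θ sin δ cos φ₁, cos δ − sin φ₁ sin φ₂) = 14.54382°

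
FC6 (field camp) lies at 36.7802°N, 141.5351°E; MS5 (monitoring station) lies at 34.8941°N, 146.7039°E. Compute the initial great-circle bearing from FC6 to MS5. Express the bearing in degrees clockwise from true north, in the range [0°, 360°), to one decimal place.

112.7°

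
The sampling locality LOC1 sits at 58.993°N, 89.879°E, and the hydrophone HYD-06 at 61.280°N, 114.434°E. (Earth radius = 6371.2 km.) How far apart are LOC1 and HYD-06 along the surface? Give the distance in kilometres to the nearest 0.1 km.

1374.6 km

Δφ = 2.2870°,  Δλ = 24.5550°
a = sin²(Δφ/2) + cos φ₁ cos φ₂ sin²(Δλ/2) = 0.011592
c = 2·arcsin(√a) = 0.215748 rad = 12.3615°
d = R·c = 6371.2 × 0.215748 = 1374.6 km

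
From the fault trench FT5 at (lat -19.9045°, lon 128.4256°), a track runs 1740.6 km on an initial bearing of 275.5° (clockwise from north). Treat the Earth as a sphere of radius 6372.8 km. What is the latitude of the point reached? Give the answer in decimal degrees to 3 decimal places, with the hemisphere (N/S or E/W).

17.669°S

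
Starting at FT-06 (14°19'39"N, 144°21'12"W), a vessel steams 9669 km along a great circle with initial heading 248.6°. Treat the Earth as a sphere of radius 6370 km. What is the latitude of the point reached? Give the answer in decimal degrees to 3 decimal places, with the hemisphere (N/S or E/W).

19.874°S

FT-06: φ = +14.32750°, λ = -144.35333°
δ = d/R = 9669/6370 = 1.517896 rad
φ₂ = arcsin(sin φ₁ cos δ + cos φ₁ sin δ cos θ)
   = arcsin(0.24746·0.05288 + 0.96890·0.99860·-0.36488) = -19.87375°
λ₂ = λ₁ + atan2(sin θ sin δ cos φ₁, cos δ − sin φ₁ sin φ₂) = 134.29403°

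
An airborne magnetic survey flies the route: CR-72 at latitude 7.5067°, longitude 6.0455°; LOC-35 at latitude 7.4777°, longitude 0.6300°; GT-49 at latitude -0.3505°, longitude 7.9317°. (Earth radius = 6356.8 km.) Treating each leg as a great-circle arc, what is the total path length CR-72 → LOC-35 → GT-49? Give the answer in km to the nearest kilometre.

1782 km

CR-72→LOC-35: c = 0.093712 rad, d = 595.71 km
LOC-35→GT-49: c = 0.186600 rad, d = 1186.18 km
Total = 595.71 + 1186.18 = 1781.89 km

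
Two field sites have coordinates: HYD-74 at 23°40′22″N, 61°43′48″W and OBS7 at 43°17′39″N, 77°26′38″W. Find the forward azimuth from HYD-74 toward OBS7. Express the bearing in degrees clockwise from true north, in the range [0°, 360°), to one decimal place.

HYD-74: φ = +23.67278°, λ = -61.73000°
OBS7: φ = +43.29417°, λ = -77.44389°
Δλ = -15.7139°
y = sin Δλ · cos φ₂ = -0.197124
x = cos φ₁ sin φ₂ − sin φ₁ cos φ₂ cos Δλ = 0.346725
θ = atan2(y, x) = -29.6196° → 330.3804° (mod 360°)

330.4°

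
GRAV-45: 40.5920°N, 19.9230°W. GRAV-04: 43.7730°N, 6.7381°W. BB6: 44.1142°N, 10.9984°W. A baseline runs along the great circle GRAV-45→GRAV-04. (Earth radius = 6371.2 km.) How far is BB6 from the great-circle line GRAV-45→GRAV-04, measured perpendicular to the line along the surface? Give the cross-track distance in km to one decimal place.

δ₁₃ = central angle GRAV-45→BB6 = 0.130394 rad  (haversine)
θ₁₃ = bearing GRAV-45→BB6 = 58.937°,  θ₁₂ = bearing GRAV-45→GRAV-04 = 67.603°
dₓₜ = R·arcsin(sin δ₁₃ · sin(θ₁₃ − θ₁₂)) = 6371.2·arcsin(0.13003·sin(-8.666°)) = -124.833 km
|dₓₜ| = 124.833 km

124.8 km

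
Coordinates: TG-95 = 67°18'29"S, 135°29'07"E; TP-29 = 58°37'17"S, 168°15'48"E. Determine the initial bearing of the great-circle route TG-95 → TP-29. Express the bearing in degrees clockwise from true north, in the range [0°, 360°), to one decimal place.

TG-95: φ = -67.30806°, λ = +135.48528°
TP-29: φ = -58.62139°, λ = +168.26333°
Δλ = 32.7781°
y = sin Δλ · cos φ₂ = 0.281895
x = cos φ₁ sin φ₂ − sin φ₁ cos φ₂ cos Δλ = 0.074541
θ = atan2(y, x) = 75.1884° → 75.1884° (mod 360°)

75.2°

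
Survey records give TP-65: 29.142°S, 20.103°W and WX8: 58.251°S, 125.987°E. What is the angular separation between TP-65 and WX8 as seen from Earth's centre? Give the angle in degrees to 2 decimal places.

Δφ = -29.1090°,  Δλ = 146.0900°
a = sin²(Δφ/2) + cos φ₁ cos φ₂ sin²(Δλ/2) = 0.483658
c = 2·arcsin(√a) = 1.538106 rad = 88.1270°

88.13°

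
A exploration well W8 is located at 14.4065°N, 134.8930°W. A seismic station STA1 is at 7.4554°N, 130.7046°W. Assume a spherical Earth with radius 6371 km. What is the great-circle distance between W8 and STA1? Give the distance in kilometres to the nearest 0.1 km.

Δφ = -6.9511°,  Δλ = 4.1884°
a = sin²(Δφ/2) + cos φ₁ cos φ₂ sin²(Δλ/2) = 0.004958
c = 2·arcsin(√a) = 0.140936 rad = 8.0750°
d = R·c = 6371 × 0.140936 = 897.9 km

897.9 km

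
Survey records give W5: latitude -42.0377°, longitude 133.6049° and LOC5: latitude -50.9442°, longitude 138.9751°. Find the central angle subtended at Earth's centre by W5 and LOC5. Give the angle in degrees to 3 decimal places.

9.637°

Δφ = -8.9065°,  Δλ = 5.3702°
a = sin²(Δφ/2) + cos φ₁ cos φ₂ sin²(Δλ/2) = 0.007056
c = 2·arcsin(√a) = 0.168196 rad = 9.6369°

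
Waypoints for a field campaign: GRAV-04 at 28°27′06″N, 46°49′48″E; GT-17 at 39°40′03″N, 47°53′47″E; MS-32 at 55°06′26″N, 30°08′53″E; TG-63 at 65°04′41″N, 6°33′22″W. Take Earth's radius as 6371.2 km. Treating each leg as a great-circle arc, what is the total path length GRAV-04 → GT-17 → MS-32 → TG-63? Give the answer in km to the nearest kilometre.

GRAV-04: φ = +28.45167°, λ = +46.83000°
GT-17: φ = +39.66750°, λ = +47.89639°
MS-32: φ = +55.10722°, λ = +30.14806°
TG-63: φ = +65.07806°, λ = -6.55611°
GRAV-04→GT-17: c = 0.196355 rad, d = 1251.02 km
GT-17→MS-32: c = 0.339404 rad, d = 2162.41 km
MS-32→TG-63: c = 0.356558 rad, d = 2271.70 km
Total = 1251.02 + 2162.41 + 2271.70 = 5685.13 km

5685 km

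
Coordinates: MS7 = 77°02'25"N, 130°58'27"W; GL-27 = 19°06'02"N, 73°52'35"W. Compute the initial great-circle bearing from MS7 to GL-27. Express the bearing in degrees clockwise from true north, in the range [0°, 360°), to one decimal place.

MS7: φ = +77.04028°, λ = -130.97417°
GL-27: φ = +19.10056°, λ = -73.87639°
Δλ = 57.0978°
y = sin Δλ · cos φ₂ = 0.793375
x = cos φ₁ sin φ₂ − sin φ₁ cos φ₂ cos Δλ = -0.426840
θ = atan2(y, x) = 118.2805° → 118.2805° (mod 360°)

118.3°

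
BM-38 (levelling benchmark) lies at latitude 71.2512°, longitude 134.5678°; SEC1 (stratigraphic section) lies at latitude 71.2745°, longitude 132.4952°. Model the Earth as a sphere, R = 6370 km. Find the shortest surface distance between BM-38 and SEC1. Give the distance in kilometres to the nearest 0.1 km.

74.1 km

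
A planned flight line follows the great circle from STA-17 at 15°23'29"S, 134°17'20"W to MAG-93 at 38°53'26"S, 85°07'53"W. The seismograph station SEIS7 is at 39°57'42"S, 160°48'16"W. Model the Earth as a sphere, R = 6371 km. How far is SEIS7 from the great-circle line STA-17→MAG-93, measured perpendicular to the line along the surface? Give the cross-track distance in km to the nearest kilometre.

STA-17: φ = -15.39139°, λ = -134.28889°
MAG-93: φ = -38.89056°, λ = -85.13139°
SEIS7: φ = -39.96167°, λ = -160.80444°
δ₁₃ = central angle STA-17→SEIS7 = 0.588597 rad  (haversine)
θ₁₃ = bearing STA-17→SEIS7 = 218.049°,  θ₁₂ = bearing STA-17→MAG-93 = 128.610°
dₓₜ = R·arcsin(sin δ₁₃ · sin(θ₁₃ − θ₁₂)) = 6371·arcsin(0.55519·sin(89.439°)) = 3749.748 km
|dₓₜ| = 3749.748 km

3750 km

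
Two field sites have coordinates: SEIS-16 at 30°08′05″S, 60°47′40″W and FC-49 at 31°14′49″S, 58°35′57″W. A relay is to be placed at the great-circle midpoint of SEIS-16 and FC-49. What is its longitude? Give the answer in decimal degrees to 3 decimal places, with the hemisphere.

SEIS-16: φ = -30.13472°, λ = -60.79444°
FC-49: φ = -31.24694°, λ = -58.59917°
Bx = cos φ₂ cos Δλ = 0.854312,  By = cos φ₂ sin Δλ = 0.032749
φₘ = atan2(sin φ₁ + sin φ₂, √((cos φ₁ + Bx)² + By²)) = -30.69545°
λₘ = λ₁ + atan2(By, cos φ₁ + Bx) = -59.70313°

59.703°W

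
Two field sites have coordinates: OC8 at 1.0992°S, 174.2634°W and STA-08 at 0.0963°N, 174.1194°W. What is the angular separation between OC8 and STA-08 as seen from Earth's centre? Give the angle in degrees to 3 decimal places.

1.204°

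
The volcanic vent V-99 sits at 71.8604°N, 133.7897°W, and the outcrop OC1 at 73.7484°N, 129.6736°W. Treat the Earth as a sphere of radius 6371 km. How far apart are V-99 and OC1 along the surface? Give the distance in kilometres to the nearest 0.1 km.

249.6 km

Δφ = 1.8880°,  Δλ = 4.1161°
a = sin²(Δφ/2) + cos φ₁ cos φ₂ sin²(Δλ/2) = 0.000384
c = 2·arcsin(√a) = 0.039184 rad = 2.2451°
d = R·c = 6371 × 0.039184 = 249.6 km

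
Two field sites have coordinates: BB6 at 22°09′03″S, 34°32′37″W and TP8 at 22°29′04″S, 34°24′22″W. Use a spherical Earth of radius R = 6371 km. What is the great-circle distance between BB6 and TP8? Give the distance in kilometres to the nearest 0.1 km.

39.7 km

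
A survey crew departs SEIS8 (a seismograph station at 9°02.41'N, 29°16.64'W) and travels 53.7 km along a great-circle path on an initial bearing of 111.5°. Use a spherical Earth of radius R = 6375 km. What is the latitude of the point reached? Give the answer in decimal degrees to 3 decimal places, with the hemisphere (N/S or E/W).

8.863°N

SEIS8: φ = +9.04017°, λ = -29.27733°
δ = d/R = 53.7/6375 = 0.008424 rad
φ₂ = arcsin(sin φ₁ cos δ + cos φ₁ sin δ cos θ)
   = arcsin(0.15713·0.99996 + 0.98758·0.00842·-0.36650) = 8.86300°
λ₂ = λ₁ + atan2(sin θ sin δ cos φ₁, cos δ − sin φ₁ sin φ₂) = -28.82286°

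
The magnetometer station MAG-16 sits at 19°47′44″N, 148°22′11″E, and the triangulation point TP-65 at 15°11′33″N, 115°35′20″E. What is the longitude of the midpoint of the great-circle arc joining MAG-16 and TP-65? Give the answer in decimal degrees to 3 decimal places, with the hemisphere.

131.766°E

MAG-16: φ = +19.79556°, λ = +148.36972°
TP-65: φ = +15.19250°, λ = +115.58889°
Bx = cos φ₂ cos Δλ = 0.811364,  By = cos φ₂ sin Δλ = -0.522505
φₘ = atan2(sin φ₁ + sin φ₂, √((cos φ₁ + Bx)² + By²)) = 18.18707°
λₘ = λ₁ + atan2(By, cos φ₁ + Bx) = 131.76583°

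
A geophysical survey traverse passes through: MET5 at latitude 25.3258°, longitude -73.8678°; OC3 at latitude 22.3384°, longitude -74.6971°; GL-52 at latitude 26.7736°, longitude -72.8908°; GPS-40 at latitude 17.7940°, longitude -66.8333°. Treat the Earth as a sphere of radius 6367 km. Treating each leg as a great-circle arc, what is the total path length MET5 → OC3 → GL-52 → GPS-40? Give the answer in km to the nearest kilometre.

2044 km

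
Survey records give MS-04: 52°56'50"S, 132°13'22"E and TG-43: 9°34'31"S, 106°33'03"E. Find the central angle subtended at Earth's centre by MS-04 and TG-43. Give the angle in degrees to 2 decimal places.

48.07°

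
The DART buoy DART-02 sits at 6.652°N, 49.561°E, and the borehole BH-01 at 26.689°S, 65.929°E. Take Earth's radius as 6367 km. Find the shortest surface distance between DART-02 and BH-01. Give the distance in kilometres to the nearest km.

Δφ = -33.3410°,  Δλ = 16.3680°
a = sin²(Δφ/2) + cos φ₁ cos φ₂ sin²(Δλ/2) = 0.100276
c = 2·arcsin(√a) = 0.644421 rad = 36.9226°
d = R·c = 6367 × 0.644421 = 4103.0 km

4103 km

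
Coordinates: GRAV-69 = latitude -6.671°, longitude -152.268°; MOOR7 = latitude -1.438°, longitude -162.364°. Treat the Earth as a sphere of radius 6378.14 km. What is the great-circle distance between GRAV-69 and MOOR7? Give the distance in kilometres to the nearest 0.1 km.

1263.0 km

Δφ = 5.2330°,  Δλ = -10.0960°
a = sin²(Δφ/2) + cos φ₁ cos φ₂ sin²(Δλ/2) = 0.009771
c = 2·arcsin(√a) = 0.198025 rad = 11.3460°
d = R·c = 6378.14 × 0.198025 = 1263.0 km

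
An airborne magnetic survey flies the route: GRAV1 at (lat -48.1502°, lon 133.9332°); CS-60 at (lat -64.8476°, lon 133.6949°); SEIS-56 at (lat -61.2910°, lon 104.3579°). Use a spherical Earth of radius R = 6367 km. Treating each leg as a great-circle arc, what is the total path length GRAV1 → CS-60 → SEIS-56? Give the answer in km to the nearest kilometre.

3369 km

GRAV1→CS-60: c = 0.291433 rad, d = 1855.55 km
CS-60→SEIS-56: c = 0.237665 rad, d = 1513.22 km
Total = 1855.55 + 1513.22 = 3368.77 km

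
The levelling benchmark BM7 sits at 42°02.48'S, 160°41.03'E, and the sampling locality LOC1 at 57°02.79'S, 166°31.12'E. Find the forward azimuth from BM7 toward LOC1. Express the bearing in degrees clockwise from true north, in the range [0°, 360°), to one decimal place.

BM7: φ = -42.04133°, λ = +160.68383°
LOC1: φ = -57.04650°, λ = +166.51867°
Δλ = 5.8348°
y = sin Δλ · cos φ₂ = 0.055299
x = cos φ₁ sin φ₂ − sin φ₁ cos φ₂ cos Δλ = -0.260793
θ = atan2(y, x) = 168.0282° → 168.0282° (mod 360°)

168.0°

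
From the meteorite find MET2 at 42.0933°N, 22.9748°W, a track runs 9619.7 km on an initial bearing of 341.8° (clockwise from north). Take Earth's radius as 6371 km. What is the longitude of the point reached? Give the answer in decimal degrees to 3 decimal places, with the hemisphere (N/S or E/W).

175.142°W

δ = d/R = 9619.7/6371 = 1.509920 rad
φ₂ = arcsin(sin φ₁ cos δ + cos φ₁ sin δ cos θ)
   = arcsin(0.67034·0.06084 + 0.74205·0.99815·0.94997) = 48.10824°
λ₂ = λ₁ + atan2(sin θ sin δ cos φ₁, cos δ − sin φ₁ sin φ₂) = -175.14200°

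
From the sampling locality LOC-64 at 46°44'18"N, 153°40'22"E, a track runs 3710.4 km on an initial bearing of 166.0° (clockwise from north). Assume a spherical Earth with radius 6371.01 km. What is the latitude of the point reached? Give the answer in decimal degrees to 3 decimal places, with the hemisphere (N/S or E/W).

14.030°N

LOC-64: φ = +46.73833°, λ = +153.67278°
δ = d/R = 3710.4/6371.01 = 0.582388 rad
φ₂ = arcsin(sin φ₁ cos δ + cos φ₁ sin δ cos θ)
   = arcsin(0.72823·0.83515 + 0.68533·0.55002·-0.97030) = 14.03028°
λ₂ = λ₁ + atan2(sin θ sin δ cos φ₁, cos δ − sin φ₁ sin φ₂) = 161.55594°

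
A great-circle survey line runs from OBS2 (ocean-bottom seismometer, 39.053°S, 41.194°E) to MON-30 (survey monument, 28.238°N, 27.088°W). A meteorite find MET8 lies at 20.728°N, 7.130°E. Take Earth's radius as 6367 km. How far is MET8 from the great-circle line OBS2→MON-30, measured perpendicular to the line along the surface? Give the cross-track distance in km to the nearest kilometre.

2106 km

δ₁₃ = central angle OBS2→MET8 = 1.182424 rad  (haversine)
θ₁₃ = bearing OBS2→MET8 = 325.527°,  θ₁₂ = bearing OBS2→MON-30 = 304.987°
dₓₜ = R·arcsin(sin δ₁₃ · sin(θ₁₃ − θ₁₂)) = 6367·arcsin(0.92553·sin(20.540°)) = 2105.749 km
|dₓₜ| = 2105.749 km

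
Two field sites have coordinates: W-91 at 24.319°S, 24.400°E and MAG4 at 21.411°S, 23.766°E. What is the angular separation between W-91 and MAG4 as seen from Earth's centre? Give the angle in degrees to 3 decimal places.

2.966°

Δφ = 2.9080°,  Δλ = -0.6340°
a = sin²(Δφ/2) + cos φ₁ cos φ₂ sin²(Δλ/2) = 0.000670
c = 2·arcsin(√a) = 0.051768 rad = 2.9661°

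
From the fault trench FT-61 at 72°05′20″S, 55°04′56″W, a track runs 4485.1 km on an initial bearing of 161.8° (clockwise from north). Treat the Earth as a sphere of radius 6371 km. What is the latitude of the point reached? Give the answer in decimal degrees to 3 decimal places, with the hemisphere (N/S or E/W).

66.124°S

FT-61: φ = -72.08889°, λ = -55.08222°
δ = d/R = 4485.1/6371 = 0.703987 rad
φ₂ = arcsin(sin φ₁ cos δ + cos φ₁ sin δ cos θ)
   = arcsin(-0.95153·0.76227 + 0.30754·0.64726·-0.94997) = -66.12425°
λ₂ = λ₁ + atan2(sin θ sin δ cos φ₁, cos δ − sin φ₁ sin φ₂) = 94.95288°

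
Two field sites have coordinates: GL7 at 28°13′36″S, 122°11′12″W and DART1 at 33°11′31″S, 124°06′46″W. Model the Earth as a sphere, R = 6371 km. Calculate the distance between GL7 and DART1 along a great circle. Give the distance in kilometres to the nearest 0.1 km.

582.0 km

GL7: φ = -28.22667°, λ = -122.18667°
DART1: φ = -33.19194°, λ = -124.11278°
Δφ = -4.9653°,  Δλ = -1.9261°
a = sin²(Δφ/2) + cos φ₁ cos φ₂ sin²(Δλ/2) = 0.002085
c = 2·arcsin(√a) = 0.091347 rad = 5.2338°
d = R·c = 6371 × 0.091347 = 582.0 km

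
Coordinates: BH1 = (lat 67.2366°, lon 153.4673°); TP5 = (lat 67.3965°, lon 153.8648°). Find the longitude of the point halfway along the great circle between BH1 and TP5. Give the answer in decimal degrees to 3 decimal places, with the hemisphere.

153.665°E

Bx = cos φ₂ cos Δλ = 0.384342,  By = cos φ₂ sin Δλ = 0.002666
φₘ = atan2(sin φ₁ + sin φ₂, √((cos φ₁ + Bx)² + By²)) = 67.31667°
λₘ = λ₁ + atan2(By, cos φ₁ + Bx) = 153.66539°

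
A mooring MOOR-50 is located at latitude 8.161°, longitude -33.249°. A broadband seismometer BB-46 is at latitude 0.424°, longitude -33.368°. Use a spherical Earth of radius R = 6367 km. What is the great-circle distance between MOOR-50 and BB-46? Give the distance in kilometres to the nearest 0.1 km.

Δφ = -7.7370°,  Δλ = -0.1190°
a = sin²(Δφ/2) + cos φ₁ cos φ₂ sin²(Δλ/2) = 0.004553
c = 2·arcsin(√a) = 0.135052 rad = 7.7379°
d = R·c = 6367 × 0.135052 = 859.9 km

859.9 km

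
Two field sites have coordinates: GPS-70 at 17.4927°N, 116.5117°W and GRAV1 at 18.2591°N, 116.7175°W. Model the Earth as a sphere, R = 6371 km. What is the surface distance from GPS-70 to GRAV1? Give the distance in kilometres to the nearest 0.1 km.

Δφ = 0.7664°,  Δλ = -0.2058°
a = sin²(Δφ/2) + cos φ₁ cos φ₂ sin²(Δλ/2) = 0.000048
c = 2·arcsin(√a) = 0.013806 rad = 0.7910°
d = R·c = 6371 × 0.013806 = 88.0 km

88.0 km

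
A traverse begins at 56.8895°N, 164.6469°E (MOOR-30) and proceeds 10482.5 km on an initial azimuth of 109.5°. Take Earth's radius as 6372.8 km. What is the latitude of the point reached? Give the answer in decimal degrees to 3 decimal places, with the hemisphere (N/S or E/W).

14.113°S

δ = d/R = 10482.5/6372.8 = 1.644881 rad
φ₂ = arcsin(sin φ₁ cos δ + cos φ₁ sin δ cos θ)
   = arcsin(0.83762·-0.07402 + 0.54626·0.99726·-0.33381) = -14.11340°
λ₂ = λ₁ + atan2(sin θ sin δ cos φ₁, cos δ − sin φ₁ sin φ₂) = -119.58362°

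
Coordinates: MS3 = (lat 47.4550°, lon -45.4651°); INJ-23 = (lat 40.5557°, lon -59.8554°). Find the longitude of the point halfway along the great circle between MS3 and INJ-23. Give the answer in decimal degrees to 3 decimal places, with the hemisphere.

53.081°W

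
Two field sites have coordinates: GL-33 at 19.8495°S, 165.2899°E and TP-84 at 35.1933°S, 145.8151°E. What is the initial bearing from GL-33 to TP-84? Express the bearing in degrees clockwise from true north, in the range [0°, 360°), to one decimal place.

224.2°

Δλ = -19.4748°
y = sin Δλ · cos φ₂ = -0.272452
x = cos φ₁ sin φ₂ − sin φ₁ cos φ₂ cos Δλ = -0.280486
θ = atan2(y, x) = -135.8324° → 224.1676° (mod 360°)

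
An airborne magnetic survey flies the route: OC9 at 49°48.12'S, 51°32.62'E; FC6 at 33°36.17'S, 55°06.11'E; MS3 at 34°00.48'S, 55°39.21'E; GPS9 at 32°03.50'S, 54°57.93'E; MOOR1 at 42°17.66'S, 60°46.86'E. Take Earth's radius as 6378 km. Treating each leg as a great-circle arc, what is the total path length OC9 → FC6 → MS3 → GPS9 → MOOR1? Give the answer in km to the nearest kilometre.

OC9: φ = -49.80200°, λ = +51.54367°
FC6: φ = -33.60283°, λ = +55.10183°
MS3: φ = -34.00800°, λ = +55.65350°
GPS9: φ = -32.05833°, λ = +54.96550°
MOOR1: φ = -42.29433°, λ = +60.78100°
OC9→FC6: c = 0.286420 rad, d = 1826.79 km
FC6→MS3: c = 0.010678 rad, d = 68.10 km
MS3→GPS9: c = 0.035486 rad, d = 226.33 km
GPS9→MOOR1: c = 0.195978 rad, d = 1249.95 km
Total = 1826.79 + 68.10 + 226.33 + 1249.95 = 3371.16 km

3371 km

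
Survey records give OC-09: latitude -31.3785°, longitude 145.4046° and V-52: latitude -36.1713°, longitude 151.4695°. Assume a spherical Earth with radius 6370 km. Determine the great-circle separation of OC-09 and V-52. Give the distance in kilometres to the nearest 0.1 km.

Δφ = -4.7928°,  Δλ = 6.0649°
a = sin²(Δφ/2) + cos φ₁ cos φ₂ sin²(Δλ/2) = 0.003677
c = 2·arcsin(√a) = 0.121352 rad = 6.9530°
d = R·c = 6370 × 0.121352 = 773.0 km

773.0 km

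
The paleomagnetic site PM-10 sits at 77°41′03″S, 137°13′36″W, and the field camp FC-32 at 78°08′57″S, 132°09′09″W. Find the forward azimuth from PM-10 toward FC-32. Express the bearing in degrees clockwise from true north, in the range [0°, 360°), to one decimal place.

116.1°

PM-10: φ = -77.68417°, λ = -137.22667°
FC-32: φ = -78.14917°, λ = -132.15250°
Δλ = 5.0742°
y = sin Δλ · cos φ₂ = 0.018163
x = cos φ₁ sin φ₂ − sin φ₁ cos φ₂ cos Δλ = -0.008902
θ = atan2(y, x) = 116.1096° → 116.1096° (mod 360°)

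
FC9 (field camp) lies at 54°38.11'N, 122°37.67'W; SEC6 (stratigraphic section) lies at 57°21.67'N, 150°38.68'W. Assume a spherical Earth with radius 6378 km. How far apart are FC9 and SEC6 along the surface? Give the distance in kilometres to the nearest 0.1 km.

1757.2 km

FC9: φ = +54.63517°, λ = -122.62783°
SEC6: φ = +57.36117°, λ = -150.64467°
Δφ = 2.7260°,  Δλ = -28.0168°
a = sin²(Δφ/2) + cos φ₁ cos φ₂ sin²(Δλ/2) = 0.018857
c = 2·arcsin(√a) = 0.275511 rad = 15.7856°
d = R·c = 6378 × 0.275511 = 1757.2 km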